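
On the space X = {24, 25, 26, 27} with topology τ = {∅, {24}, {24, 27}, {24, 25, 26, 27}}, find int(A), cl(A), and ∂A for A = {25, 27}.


int(A) = ∅, cl(A) = {25, 26, 27}, ∂A = {25, 26, 27}.

Closed sets in (X, τ) are complements of opens:
  closed(X, τ) = {∅, {25, 26}, {25, 26, 27}, {24, 25, 26, 27}}.
int(A) = ⋃ {U ∈ τ : U ⊆ A}. Opens contained in A: ∅.
Taking the union of these: int(A) = ∅.
cl(A) = ⋂ {C closed : A ⊆ C}. Closed sets containing A: {25, 26, 27}, {24, 25, 26, 27}.
Intersecting these: cl(A) = {25, 26, 27}.
∂A = cl(A) ∖ int(A) = {25, 26, 27} ∖ ∅ = {25, 26, 27}.


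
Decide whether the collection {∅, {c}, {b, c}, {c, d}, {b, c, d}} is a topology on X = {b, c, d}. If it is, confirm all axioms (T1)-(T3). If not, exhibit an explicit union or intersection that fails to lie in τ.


τ IS a topology on X.

Axiom (T1): ∅ ∈ τ? Yes; X ∈ τ? Yes.
Axiom (T2/T3): check pairwise unions and intersections of members of τ.
All pairwise intersections and unions checked — each lies in τ. Therefore τ satisfies (T1), (T2), (T3): it IS a topology on X.


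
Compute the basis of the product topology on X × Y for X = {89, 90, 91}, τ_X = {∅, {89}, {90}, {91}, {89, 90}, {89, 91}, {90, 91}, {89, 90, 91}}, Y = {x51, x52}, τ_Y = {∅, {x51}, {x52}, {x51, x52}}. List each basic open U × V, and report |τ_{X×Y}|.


Basis B = {∅ × ∅, {89} × {x51}, {89} × {x52}, {90} × {x51}, {90} × {x52}, {91} × {x51}, {91} × {x52}, {89} × {x51, x52}, {89, 90} × {x51}, {89, 91} × {x51}, {89, 90} × {x52}, {89, 91} × {x52}, {90} × {x51, x52}, {90, 91} × {x51}, {90, 91} × {x52}, {91} × {x51, x52}, {89, 90, 91} × {x51}, {89, 90, 91} × {x52}, {89, 90} × {x51, x52}, {89, 91} × {x51, x52}, {90, 91} × {x51, x52}, {89, 90, 91} × {x51, x52}}; |τ_{X×Y}| = 64.

Enumerate products U × V with U ∈ τ_X, V ∈ τ_Y (deduplicated):
  ∅ × ∅ = {} (∅)
  {89} × {x51} = {(89,x51)}
  {89} × {x52} = {(89,x52)}
  {90} × {x51} = {(90,x51)}
  {90} × {x52} = {(90,x52)}
  {91} × {x51} = {(91,x51)}
  {91} × {x52} = {(91,x52)}
  {89} × {x51, x52} = {(89,x51), (89,x52)}
  {89, 90} × {x51} = {(89,x51), (90,x51)}
  {89, 91} × {x51} = {(89,x51), (91,x51)}
  {89, 90} × {x52} = {(89,x52), (90,x52)}
  {89, 91} × {x52} = {(89,x52), (91,x52)}
  {90} × {x51, x52} = {(90,x51), (90,x52)}
  {90, 91} × {x51} = {(90,x51), (91,x51)}
  {90, 91} × {x52} = {(90,x52), (91,x52)}
  {91} × {x51, x52} = {(91,x51), (91,x52)}
  {89, 90, 91} × {x51} = {(89,x51), (90,x51), (91,x51)}
  {89, 90, 91} × {x52} = {(89,x52), (90,x52), (91,x52)}
  {89, 90} × {x51, x52} = {(89,x51), (89,x52), (90,x51), (90,x52)}
  {89, 91} × {x51, x52} = {(89,x51), (89,x52), (91,x51), (91,x52)}
  {90, 91} × {x51, x52} = {(90,x51), (90,x52), (91,x51), (91,x52)}
  {89, 90, 91} × {x51, x52} = {(89,x51), (89,x52), (90,x51), (90,x52), (91,x51), (91,x52)}
These 22 distinct sets form the basis B.
Close under arbitrary unions to get τ_{X×Y}; counting gives |τ_{X×Y}| = 64.


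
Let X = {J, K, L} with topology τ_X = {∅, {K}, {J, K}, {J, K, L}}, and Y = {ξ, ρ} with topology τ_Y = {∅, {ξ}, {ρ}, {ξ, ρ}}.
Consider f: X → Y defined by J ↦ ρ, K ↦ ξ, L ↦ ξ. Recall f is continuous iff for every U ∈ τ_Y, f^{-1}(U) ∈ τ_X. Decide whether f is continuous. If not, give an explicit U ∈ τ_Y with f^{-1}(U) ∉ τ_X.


f is NOT continuous.

Compute f^{-1}(U) for each U ∈ τ_Y:
  U = ∅: f^{-1}(U) = ∅ ∈ τ_X ✓.
  U = {ξ}: f^{-1}(U) = {K, L} ∉ τ_X ✗.
  U = {ρ}: f^{-1}(U) = {J} ∉ τ_X ✗.
  U = {ξ, ρ}: f^{-1}(U) = {J, K, L} ∈ τ_X ✓.
Found U = {ξ} with f^{-1}(U) = {K, L} not in τ_X. Therefore f is NOT continuous.


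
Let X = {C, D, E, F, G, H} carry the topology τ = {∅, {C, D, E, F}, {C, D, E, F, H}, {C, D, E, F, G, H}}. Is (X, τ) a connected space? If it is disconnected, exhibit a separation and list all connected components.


(X, τ) is connected.

Find clopen sets (U ∈ τ with X ∖ U ∈ τ):
  U = ∅, X ∖ U = {C, D, E, F, G, H} — both open, so U is clopen.
  U = {C, D, E, F, G, H}, X ∖ U = ∅ — both open, so U is clopen.
Only trivial clopens (∅ and X) exist, so (X, τ) is connected.
Compute connected components by grouping points that agree on all clopens:
  component: {C, D, E, F, G, H}


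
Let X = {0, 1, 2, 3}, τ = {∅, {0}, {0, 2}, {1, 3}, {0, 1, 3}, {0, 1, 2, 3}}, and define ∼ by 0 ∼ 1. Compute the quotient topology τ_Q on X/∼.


X/∼ = {[0=1], [2], [3]}; |τ_Q| = 3.

Equivalence classes: [0=1], [2], [3].
Quotient map π: X → X/∼ sends 0 ↦ [0=1], 1 ↦ [0=1], 2 ↦ [2], 3 ↦ [3].
For each subset V ⊆ X/∼, compute π^{-1}(V) ⊆ X and check whether π^{-1}(V) ∈ τ. V is open in τ_Q iff π^{-1}(V) ∈ τ.
  V = {}: π^{-1}(V) = ∅ ∈ τ ✓.
  V = {[0=1]}: π^{-1}(V) = {0, 1} ∉ τ ✗.
  V = {[2]}: π^{-1}(V) = {2} ∉ τ ✗.
  V = {[0=1], [2]}: π^{-1}(V) = {0, 1, 2} ∉ τ ✗.
  V = {[3]}: π^{-1}(V) = {3} ∉ τ ✗.
  V = {[0=1], [3]}: π^{-1}(V) = {0, 1, 3} ∈ τ ✓.
  V = {[2], [3]}: π^{-1}(V) = {2, 3} ∉ τ ✗.
  V = {[0=1], [2], [3]}: π^{-1}(V) = {0, 1, 2, 3} ∈ τ ✓.
Open sets in the quotient: τ_Q = {{}, {[0=1], [3]}, {[0=1], [2], [3]}} (3 elements).


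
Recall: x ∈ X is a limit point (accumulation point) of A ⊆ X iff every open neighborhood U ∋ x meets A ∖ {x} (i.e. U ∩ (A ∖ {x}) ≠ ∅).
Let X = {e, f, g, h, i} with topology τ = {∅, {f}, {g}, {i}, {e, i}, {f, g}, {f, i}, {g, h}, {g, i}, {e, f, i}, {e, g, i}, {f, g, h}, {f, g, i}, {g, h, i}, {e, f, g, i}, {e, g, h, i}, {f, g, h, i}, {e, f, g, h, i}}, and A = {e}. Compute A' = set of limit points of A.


A' = ∅

For each x ∈ X, list the open sets U ∈ τ with x ∈ U, then check whether U ∩ (A ∖ {x}) ≠ ∅ for every such U.
  x = e: open {e, i} ∋ x has {e, i} ∩ (A ∖ {e}) = ∅, so x is NOT a limit point.
  x = f: open {f} ∋ x has {f} ∩ (A ∖ {f}) = ∅, so x is NOT a limit point.
  x = g: open {g} ∋ x has {g} ∩ (A ∖ {g}) = ∅, so x is NOT a limit point.
  x = h: open {g, h} ∋ x has {g, h} ∩ (A ∖ {h}) = ∅, so x is NOT a limit point.
  x = i: open {i} ∋ x has {i} ∩ (A ∖ {i}) = ∅, so x is NOT a limit point.
Collecting: A' = ∅.


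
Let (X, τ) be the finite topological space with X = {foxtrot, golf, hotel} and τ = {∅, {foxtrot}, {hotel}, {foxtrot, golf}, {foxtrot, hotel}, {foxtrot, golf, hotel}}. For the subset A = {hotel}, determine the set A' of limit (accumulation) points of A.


A' = ∅

For each x ∈ X, list the open sets U ∈ τ with x ∈ U, then check whether U ∩ (A ∖ {x}) ≠ ∅ for every such U.
  x = foxtrot: open {foxtrot} ∋ x has {foxtrot} ∩ (A ∖ {foxtrot}) = ∅, so x is NOT a limit point.
  x = golf: open {foxtrot, golf} ∋ x has {foxtrot, golf} ∩ (A ∖ {golf}) = ∅, so x is NOT a limit point.
  x = hotel: open {hotel} ∋ x has {hotel} ∩ (A ∖ {hotel}) = ∅, so x is NOT a limit point.
Collecting: A' = ∅.


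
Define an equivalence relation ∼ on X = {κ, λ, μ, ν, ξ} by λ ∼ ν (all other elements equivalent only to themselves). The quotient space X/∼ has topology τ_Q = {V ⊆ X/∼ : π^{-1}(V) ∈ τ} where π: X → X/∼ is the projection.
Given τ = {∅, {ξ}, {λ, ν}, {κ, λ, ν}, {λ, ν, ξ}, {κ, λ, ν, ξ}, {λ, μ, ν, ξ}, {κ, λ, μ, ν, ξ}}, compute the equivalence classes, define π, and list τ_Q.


X/∼ = {[κ], [λ=ν], [μ], [ξ]}; |τ_Q| = 8.

Equivalence classes: [κ], [λ=ν], [μ], [ξ].
Quotient map π: X → X/∼ sends κ ↦ [κ], λ ↦ [λ=ν], μ ↦ [μ], ν ↦ [λ=ν], ξ ↦ [ξ].
For each subset V ⊆ X/∼, compute π^{-1}(V) ⊆ X and check whether π^{-1}(V) ∈ τ. V is open in τ_Q iff π^{-1}(V) ∈ τ.
  V = {}: π^{-1}(V) = ∅ ∈ τ ✓.
  V = {[κ]}: π^{-1}(V) = {κ} ∉ τ ✗.
  V = {[λ=ν]}: π^{-1}(V) = {λ, ν} ∈ τ ✓.
  V = {[κ], [λ=ν]}: π^{-1}(V) = {κ, λ, ν} ∈ τ ✓.
  V = {[μ]}: π^{-1}(V) = {μ} ∉ τ ✗.
  V = {[κ], [μ]}: π^{-1}(V) = {κ, μ} ∉ τ ✗.
  V = {[λ=ν], [μ]}: π^{-1}(V) = {λ, μ, ν} ∉ τ ✗.
  V = {[κ], [λ=ν], [μ]}: π^{-1}(V) = {κ, λ, μ, ν} ∉ τ ✗.
  V = {[ξ]}: π^{-1}(V) = {ξ} ∈ τ ✓.
  V = {[κ], [ξ]}: π^{-1}(V) = {κ, ξ} ∉ τ ✗.
  V = {[λ=ν], [ξ]}: π^{-1}(V) = {λ, ν, ξ} ∈ τ ✓.
  V = {[κ], [λ=ν], [ξ]}: π^{-1}(V) = {κ, λ, ν, ξ} ∈ τ ✓.
  V = {[μ], [ξ]}: π^{-1}(V) = {μ, ξ} ∉ τ ✗.
  V = {[κ], [μ], [ξ]}: π^{-1}(V) = {κ, μ, ξ} ∉ τ ✗.
  V = {[λ=ν], [μ], [ξ]}: π^{-1}(V) = {λ, μ, ν, ξ} ∈ τ ✓.
  V = {[κ], [λ=ν], [μ], [ξ]}: π^{-1}(V) = {κ, λ, μ, ν, ξ} ∈ τ ✓.
Open sets in the quotient: τ_Q = {{}, {[λ=ν]}, {[κ], [λ=ν]}, {[ξ]}, {[λ=ν], [ξ]}, {[κ], [λ=ν], [ξ]}, {[λ=ν], [μ], [ξ]}, {[κ], [λ=ν], [μ], [ξ]}} (8 elements).


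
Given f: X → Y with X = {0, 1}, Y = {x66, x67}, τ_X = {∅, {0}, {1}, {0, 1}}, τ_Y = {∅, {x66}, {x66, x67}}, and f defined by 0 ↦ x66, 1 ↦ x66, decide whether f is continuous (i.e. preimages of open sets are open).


f IS continuous.

Compute f^{-1}(U) for each U ∈ τ_Y:
  U = ∅: f^{-1}(U) = ∅ ∈ τ_X ✓.
  U = {x66}: f^{-1}(U) = {0, 1} ∈ τ_X ✓.
  U = {x66, x67}: f^{-1}(U) = {0, 1} ∈ τ_X ✓.
Every preimage lies in τ_X, so f IS continuous.


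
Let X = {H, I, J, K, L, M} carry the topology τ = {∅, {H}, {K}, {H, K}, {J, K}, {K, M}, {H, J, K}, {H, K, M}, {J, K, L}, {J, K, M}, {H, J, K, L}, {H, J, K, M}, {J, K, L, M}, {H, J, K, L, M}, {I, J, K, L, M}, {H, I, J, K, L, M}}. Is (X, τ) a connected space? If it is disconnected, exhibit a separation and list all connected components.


(X, τ) is disconnected; components = [{H}, {I, J, K, L, M}].

Find clopen sets (U ∈ τ with X ∖ U ∈ τ):
  U = ∅, X ∖ U = {H, I, J, K, L, M} — both open, so U is clopen.
  U = {H}, X ∖ U = {I, J, K, L, M} — both open, so U is clopen.
  U = {I, J, K, L, M}, X ∖ U = {H} — both open, so U is clopen.
  U = {H, I, J, K, L, M}, X ∖ U = ∅ — both open, so U is clopen.
Nontrivial clopen(s) exist: e.g. {I, J, K, L, M}. So (X, τ) is disconnected.
Compute connected components by grouping points that agree on all clopens:
  component: {H}
  component: {I, J, K, L, M}


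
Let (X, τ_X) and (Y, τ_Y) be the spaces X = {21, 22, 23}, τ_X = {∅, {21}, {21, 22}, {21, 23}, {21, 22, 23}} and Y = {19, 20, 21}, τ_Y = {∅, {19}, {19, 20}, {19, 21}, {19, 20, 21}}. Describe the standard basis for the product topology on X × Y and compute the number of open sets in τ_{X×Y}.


Basis B = {∅ × ∅, {21} × {19}, {21} × {19, 20}, {21} × {19, 21}, {21, 22} × {19}, {21, 23} × {19}, {21} × {19, 20, 21}, {21, 22, 23} × {19}, {21, 22} × {19, 20}, {21, 23} × {19, 20}, {21, 22} × {19, 21}, {21, 23} × {19, 21}, {21, 22} × {19, 20, 21}, {21, 23} × {19, 20, 21}, {21, 22, 23} × {19, 20}, {21, 22, 23} × {19, 21}, {21, 22, 23} × {19, 20, 21}}; |τ_{X×Y}| = 48.

Enumerate products U × V with U ∈ τ_X, V ∈ τ_Y (deduplicated):
  ∅ × ∅ = {} (∅)
  {21} × {19} = {(21,19)}
  {21} × {19, 20} = {(21,19), (21,20)}
  {21} × {19, 21} = {(21,19), (21,21)}
  {21, 22} × {19} = {(21,19), (22,19)}
  {21, 23} × {19} = {(21,19), (23,19)}
  {21} × {19, 20, 21} = {(21,19), (21,20), (21,21)}
  {21, 22, 23} × {19} = {(21,19), (22,19), (23,19)}
  {21, 22} × {19, 20} = {(21,19), (21,20), (22,19), (22,20)}
  {21, 23} × {19, 20} = {(21,19), (21,20), (23,19), (23,20)}
  {21, 22} × {19, 21} = {(21,19), (21,21), (22,19), (22,21)}
  {21, 23} × {19, 21} = {(21,19), (21,21), (23,19), (23,21)}
  {21, 22} × {19, 20, 21} = {(21,19), (21,20), (21,21), (22,19), (22,20), (22,21)}
  {21, 23} × {19, 20, 21} = {(21,19), (21,20), (21,21), (23,19), (23,20), (23,21)}
  {21, 22, 23} × {19, 20} = {(21,19), (21,20), (22,19), (22,20), (23,19), (23,20)}
  {21, 22, 23} × {19, 21} = {(21,19), (21,21), (22,19), (22,21), (23,19), (23,21)}
  {21, 22, 23} × {19, 20, 21} = {(21,19), (21,20), (21,21), (22,19), (22,20), (22,21), (23,19), (23,20), (23,21)}
These 17 distinct sets form the basis B.
Close under arbitrary unions to get τ_{X×Y}; counting gives |τ_{X×Y}| = 48.


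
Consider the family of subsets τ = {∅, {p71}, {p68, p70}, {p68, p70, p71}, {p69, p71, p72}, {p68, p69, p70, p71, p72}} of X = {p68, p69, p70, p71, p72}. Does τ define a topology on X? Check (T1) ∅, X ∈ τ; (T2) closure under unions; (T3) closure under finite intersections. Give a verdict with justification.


τ IS a topology on X.

Axiom (T1): ∅ ∈ τ? Yes; X ∈ τ? Yes.
Axiom (T2/T3): check pairwise unions and intersections of members of τ.
All pairwise intersections and unions checked — each lies in τ. Therefore τ satisfies (T1), (T2), (T3): it IS a topology on X.


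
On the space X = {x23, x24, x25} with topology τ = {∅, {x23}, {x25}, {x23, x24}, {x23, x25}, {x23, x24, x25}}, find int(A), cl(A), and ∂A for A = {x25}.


int(A) = {x25}, cl(A) = {x25}, ∂A = ∅.

Closed sets in (X, τ) are complements of opens:
  closed(X, τ) = {∅, {x24}, {x25}, {x23, x24}, {x24, x25}, {x23, x24, x25}}.
int(A) = ⋃ {U ∈ τ : U ⊆ A}. Opens contained in A: ∅, {x25}.
Taking the union of these: int(A) = {x25}.
cl(A) = ⋂ {C closed : A ⊆ C}. Closed sets containing A: {x25}, {x24, x25}, {x23, x24, x25}.
Intersecting these: cl(A) = {x25}.
∂A = cl(A) ∖ int(A) = {x25} ∖ {x25} = ∅.


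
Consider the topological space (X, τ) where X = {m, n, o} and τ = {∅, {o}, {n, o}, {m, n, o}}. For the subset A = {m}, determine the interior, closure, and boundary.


int(A) = ∅, cl(A) = {m}, ∂A = {m}.

Closed sets in (X, τ) are complements of opens:
  closed(X, τ) = {∅, {m}, {m, n}, {m, n, o}}.
int(A) = ⋃ {U ∈ τ : U ⊆ A}. Opens contained in A: ∅.
Taking the union of these: int(A) = ∅.
cl(A) = ⋂ {C closed : A ⊆ C}. Closed sets containing A: {m}, {m, n}, {m, n, o}.
Intersecting these: cl(A) = {m}.
∂A = cl(A) ∖ int(A) = {m} ∖ ∅ = {m}.


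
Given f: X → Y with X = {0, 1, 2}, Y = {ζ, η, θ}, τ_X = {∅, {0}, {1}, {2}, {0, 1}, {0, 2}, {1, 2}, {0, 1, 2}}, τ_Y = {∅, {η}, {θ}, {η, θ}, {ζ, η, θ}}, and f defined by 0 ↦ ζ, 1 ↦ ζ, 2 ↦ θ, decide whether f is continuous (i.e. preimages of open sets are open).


f IS continuous.

Compute f^{-1}(U) for each U ∈ τ_Y:
  U = ∅: f^{-1}(U) = ∅ ∈ τ_X ✓.
  U = {η}: f^{-1}(U) = ∅ ∈ τ_X ✓.
  U = {θ}: f^{-1}(U) = {2} ∈ τ_X ✓.
  U = {η, θ}: f^{-1}(U) = {2} ∈ τ_X ✓.
  U = {ζ, η, θ}: f^{-1}(U) = {0, 1, 2} ∈ τ_X ✓.
Every preimage lies in τ_X, so f IS continuous.


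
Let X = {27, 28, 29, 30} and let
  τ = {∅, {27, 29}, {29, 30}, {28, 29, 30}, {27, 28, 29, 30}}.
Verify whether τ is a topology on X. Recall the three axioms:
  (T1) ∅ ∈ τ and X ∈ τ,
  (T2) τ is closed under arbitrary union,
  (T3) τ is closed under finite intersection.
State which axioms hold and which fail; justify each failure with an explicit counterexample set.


τ is NOT a topology on X.

Axiom (T1): ∅ ∈ τ? Yes; X ∈ τ? Yes.
Axiom (T2/T3): check pairwise unions and intersections of members of τ.
Counterexample for (T3): {27, 29} ∩ {29, 30} = {29} ∉ τ. Therefore τ is NOT a topology.


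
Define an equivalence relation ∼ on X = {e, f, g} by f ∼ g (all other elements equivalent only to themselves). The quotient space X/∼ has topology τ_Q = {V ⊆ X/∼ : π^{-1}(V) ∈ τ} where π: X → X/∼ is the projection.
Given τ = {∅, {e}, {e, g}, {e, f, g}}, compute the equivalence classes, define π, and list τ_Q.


X/∼ = {[e], [f=g]}; |τ_Q| = 3.

Equivalence classes: [e], [f=g].
Quotient map π: X → X/∼ sends e ↦ [e], f ↦ [f=g], g ↦ [f=g].
For each subset V ⊆ X/∼, compute π^{-1}(V) ⊆ X and check whether π^{-1}(V) ∈ τ. V is open in τ_Q iff π^{-1}(V) ∈ τ.
  V = {}: π^{-1}(V) = ∅ ∈ τ ✓.
  V = {[e]}: π^{-1}(V) = {e} ∈ τ ✓.
  V = {[f=g]}: π^{-1}(V) = {f, g} ∉ τ ✗.
  V = {[e], [f=g]}: π^{-1}(V) = {e, f, g} ∈ τ ✓.
Open sets in the quotient: τ_Q = {{}, {[e]}, {[e], [f=g]}} (3 elements).


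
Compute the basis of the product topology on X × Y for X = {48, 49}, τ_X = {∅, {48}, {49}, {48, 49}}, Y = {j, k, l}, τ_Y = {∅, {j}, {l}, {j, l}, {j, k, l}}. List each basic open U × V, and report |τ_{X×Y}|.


Basis B = {∅ × ∅, {48} × {j}, {48} × {l}, {49} × {j}, {49} × {l}, {48} × {j, l}, {48, 49} × {j}, {48, 49} × {l}, {49} × {j, l}, {48} × {j, k, l}, {49} × {j, k, l}, {48, 49} × {j, l}, {48, 49} × {j, k, l}}; |τ_{X×Y}| = 25.

Enumerate products U × V with U ∈ τ_X, V ∈ τ_Y (deduplicated):
  ∅ × ∅ = {} (∅)
  {48} × {j} = {(48,j)}
  {48} × {l} = {(48,l)}
  {49} × {j} = {(49,j)}
  {49} × {l} = {(49,l)}
  {48} × {j, l} = {(48,j), (48,l)}
  {48, 49} × {j} = {(48,j), (49,j)}
  {48, 49} × {l} = {(48,l), (49,l)}
  {49} × {j, l} = {(49,j), (49,l)}
  {48} × {j, k, l} = {(48,j), (48,k), (48,l)}
  {49} × {j, k, l} = {(49,j), (49,k), (49,l)}
  {48, 49} × {j, l} = {(48,j), (48,l), (49,j), (49,l)}
  {48, 49} × {j, k, l} = {(48,j), (48,k), (48,l), (49,j), (49,k), (49,l)}
These 13 distinct sets form the basis B.
Close under arbitrary unions to get τ_{X×Y}; counting gives |τ_{X×Y}| = 25.


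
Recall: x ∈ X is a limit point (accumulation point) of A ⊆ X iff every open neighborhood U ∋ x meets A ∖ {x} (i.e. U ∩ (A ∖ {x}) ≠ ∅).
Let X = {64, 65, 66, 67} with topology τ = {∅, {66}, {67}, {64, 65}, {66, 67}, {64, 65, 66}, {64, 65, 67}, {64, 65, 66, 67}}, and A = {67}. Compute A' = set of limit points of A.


A' = ∅

For each x ∈ X, list the open sets U ∈ τ with x ∈ U, then check whether U ∩ (A ∖ {x}) ≠ ∅ for every such U.
  x = 64: open {64, 65} ∋ x has {64, 65} ∩ (A ∖ {64}) = ∅, so x is NOT a limit point.
  x = 65: open {64, 65} ∋ x has {64, 65} ∩ (A ∖ {65}) = ∅, so x is NOT a limit point.
  x = 66: open {66} ∋ x has {66} ∩ (A ∖ {66}) = ∅, so x is NOT a limit point.
  x = 67: open {67} ∋ x has {67} ∩ (A ∖ {67}) = ∅, so x is NOT a limit point.
Collecting: A' = ∅.


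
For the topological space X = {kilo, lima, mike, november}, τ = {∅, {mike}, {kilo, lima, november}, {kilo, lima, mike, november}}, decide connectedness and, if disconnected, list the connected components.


(X, τ) is disconnected; components = [{mike}, {kilo, lima, november}].

Find clopen sets (U ∈ τ with X ∖ U ∈ τ):
  U = ∅, X ∖ U = {kilo, lima, mike, november} — both open, so U is clopen.
  U = {mike}, X ∖ U = {kilo, lima, november} — both open, so U is clopen.
  U = {kilo, lima, november}, X ∖ U = {mike} — both open, so U is clopen.
  U = {kilo, lima, mike, november}, X ∖ U = ∅ — both open, so U is clopen.
Nontrivial clopen(s) exist: e.g. {kilo, lima, november}. So (X, τ) is disconnected.
Compute connected components by grouping points that agree on all clopens:
  component: {mike}
  component: {kilo, lima, november}


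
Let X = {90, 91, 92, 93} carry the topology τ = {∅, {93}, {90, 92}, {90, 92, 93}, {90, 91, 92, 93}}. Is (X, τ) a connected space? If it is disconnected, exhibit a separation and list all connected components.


(X, τ) is connected.

Find clopen sets (U ∈ τ with X ∖ U ∈ τ):
  U = ∅, X ∖ U = {90, 91, 92, 93} — both open, so U is clopen.
  U = {90, 91, 92, 93}, X ∖ U = ∅ — both open, so U is clopen.
Only trivial clopens (∅ and X) exist, so (X, τ) is connected.
Compute connected components by grouping points that agree on all clopens:
  component: {90, 91, 92, 93}


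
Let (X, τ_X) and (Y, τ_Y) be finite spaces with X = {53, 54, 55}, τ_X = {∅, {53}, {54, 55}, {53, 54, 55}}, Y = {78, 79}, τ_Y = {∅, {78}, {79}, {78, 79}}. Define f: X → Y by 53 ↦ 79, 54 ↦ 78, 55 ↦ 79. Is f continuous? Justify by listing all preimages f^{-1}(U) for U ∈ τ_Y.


f is NOT continuous.

Compute f^{-1}(U) for each U ∈ τ_Y:
  U = ∅: f^{-1}(U) = ∅ ∈ τ_X ✓.
  U = {78}: f^{-1}(U) = {54} ∉ τ_X ✗.
  U = {79}: f^{-1}(U) = {53, 55} ∉ τ_X ✗.
  U = {78, 79}: f^{-1}(U) = {53, 54, 55} ∈ τ_X ✓.
Found U = {78} with f^{-1}(U) = {54} not in τ_X. Therefore f is NOT continuous.


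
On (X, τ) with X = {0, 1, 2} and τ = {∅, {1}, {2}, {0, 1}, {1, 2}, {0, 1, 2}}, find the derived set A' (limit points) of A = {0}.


A' = ∅

For each x ∈ X, list the open sets U ∈ τ with x ∈ U, then check whether U ∩ (A ∖ {x}) ≠ ∅ for every such U.
  x = 0: open {0, 1} ∋ x has {0, 1} ∩ (A ∖ {0}) = ∅, so x is NOT a limit point.
  x = 1: open {1} ∋ x has {1} ∩ (A ∖ {1}) = ∅, so x is NOT a limit point.
  x = 2: open {2} ∋ x has {2} ∩ (A ∖ {2}) = ∅, so x is NOT a limit point.
Collecting: A' = ∅.


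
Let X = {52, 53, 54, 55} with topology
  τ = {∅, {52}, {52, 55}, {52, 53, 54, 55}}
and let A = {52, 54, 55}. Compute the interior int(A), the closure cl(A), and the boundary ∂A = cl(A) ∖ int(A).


int(A) = {52, 55}, cl(A) = {52, 53, 54, 55}, ∂A = {53, 54}.

Closed sets in (X, τ) are complements of opens:
  closed(X, τ) = {∅, {53, 54}, {53, 54, 55}, {52, 53, 54, 55}}.
int(A) = ⋃ {U ∈ τ : U ⊆ A}. Opens contained in A: ∅, {52}, {52, 55}.
Taking the union of these: int(A) = {52, 55}.
cl(A) = ⋂ {C closed : A ⊆ C}. Closed sets containing A: {52, 53, 54, 55}.
Intersecting these: cl(A) = {52, 53, 54, 55}.
∂A = cl(A) ∖ int(A) = {52, 53, 54, 55} ∖ {52, 55} = {53, 54}.


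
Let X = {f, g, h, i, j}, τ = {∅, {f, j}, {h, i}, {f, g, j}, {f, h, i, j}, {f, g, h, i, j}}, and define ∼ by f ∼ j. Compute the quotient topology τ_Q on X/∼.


X/∼ = {[f=j], [g], [h], [i]}; |τ_Q| = 6.

Equivalence classes: [f=j], [g], [h], [i].
Quotient map π: X → X/∼ sends f ↦ [f=j], g ↦ [g], h ↦ [h], i ↦ [i], j ↦ [f=j].
For each subset V ⊆ X/∼, compute π^{-1}(V) ⊆ X and check whether π^{-1}(V) ∈ τ. V is open in τ_Q iff π^{-1}(V) ∈ τ.
  V = {}: π^{-1}(V) = ∅ ∈ τ ✓.
  V = {[f=j]}: π^{-1}(V) = {f, j} ∈ τ ✓.
  V = {[g]}: π^{-1}(V) = {g} ∉ τ ✗.
  V = {[f=j], [g]}: π^{-1}(V) = {f, g, j} ∈ τ ✓.
  V = {[h]}: π^{-1}(V) = {h} ∉ τ ✗.
  V = {[f=j], [h]}: π^{-1}(V) = {f, h, j} ∉ τ ✗.
  V = {[g], [h]}: π^{-1}(V) = {g, h} ∉ τ ✗.
  V = {[f=j], [g], [h]}: π^{-1}(V) = {f, g, h, j} ∉ τ ✗.
  V = {[i]}: π^{-1}(V) = {i} ∉ τ ✗.
  V = {[f=j], [i]}: π^{-1}(V) = {f, i, j} ∉ τ ✗.
  V = {[g], [i]}: π^{-1}(V) = {g, i} ∉ τ ✗.
  V = {[f=j], [g], [i]}: π^{-1}(V) = {f, g, i, j} ∉ τ ✗.
  V = {[h], [i]}: π^{-1}(V) = {h, i} ∈ τ ✓.
  V = {[f=j], [h], [i]}: π^{-1}(V) = {f, h, i, j} ∈ τ ✓.
  V = {[g], [h], [i]}: π^{-1}(V) = {g, h, i} ∉ τ ✗.
  V = {[f=j], [g], [h], [i]}: π^{-1}(V) = {f, g, h, i, j} ∈ τ ✓.
Open sets in the quotient: τ_Q = {{}, {[f=j]}, {[f=j], [g]}, {[h], [i]}, {[f=j], [h], [i]}, {[f=j], [g], [h], [i]}} (6 elements).


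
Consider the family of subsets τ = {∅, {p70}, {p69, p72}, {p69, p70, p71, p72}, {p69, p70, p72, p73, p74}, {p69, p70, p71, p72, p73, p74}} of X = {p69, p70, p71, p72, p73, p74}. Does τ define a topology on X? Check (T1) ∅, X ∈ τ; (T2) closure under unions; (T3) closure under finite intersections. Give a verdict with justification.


τ is NOT a topology on X.

Axiom (T1): ∅ ∈ τ? Yes; X ∈ τ? Yes.
Axiom (T2/T3): check pairwise unions and intersections of members of τ.
Counterexample for (T2): {p70} ∪ {p69, p72} = {p69, p70, p72} ∉ τ. Therefore τ is NOT a topology.


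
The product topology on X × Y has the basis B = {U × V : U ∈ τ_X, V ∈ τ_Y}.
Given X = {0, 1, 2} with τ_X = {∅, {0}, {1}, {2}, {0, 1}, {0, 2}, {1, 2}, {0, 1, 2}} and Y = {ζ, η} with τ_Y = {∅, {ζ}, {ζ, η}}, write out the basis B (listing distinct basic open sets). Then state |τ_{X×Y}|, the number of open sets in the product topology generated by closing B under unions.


Basis B = {∅ × ∅, {0} × {ζ}, {1} × {ζ}, {2} × {ζ}, {0} × {ζ, η}, {0, 1} × {ζ}, {0, 2} × {ζ}, {1} × {ζ, η}, {1, 2} × {ζ}, {2} × {ζ, η}, {0, 1, 2} × {ζ}, {0, 1} × {ζ, η}, {0, 2} × {ζ, η}, {1, 2} × {ζ, η}, {0, 1, 2} × {ζ, η}}; |τ_{X×Y}| = 27.

Enumerate products U × V with U ∈ τ_X, V ∈ τ_Y (deduplicated):
  ∅ × ∅ = {} (∅)
  {0} × {ζ} = {(0,ζ)}
  {1} × {ζ} = {(1,ζ)}
  {2} × {ζ} = {(2,ζ)}
  {0} × {ζ, η} = {(0,ζ), (0,η)}
  {0, 1} × {ζ} = {(0,ζ), (1,ζ)}
  {0, 2} × {ζ} = {(0,ζ), (2,ζ)}
  {1} × {ζ, η} = {(1,ζ), (1,η)}
  {1, 2} × {ζ} = {(1,ζ), (2,ζ)}
  {2} × {ζ, η} = {(2,ζ), (2,η)}
  {0, 1, 2} × {ζ} = {(0,ζ), (1,ζ), (2,ζ)}
  {0, 1} × {ζ, η} = {(0,ζ), (0,η), (1,ζ), (1,η)}
  {0, 2} × {ζ, η} = {(0,ζ), (0,η), (2,ζ), (2,η)}
  {1, 2} × {ζ, η} = {(1,ζ), (1,η), (2,ζ), (2,η)}
  {0, 1, 2} × {ζ, η} = {(0,ζ), (0,η), (1,ζ), (1,η), (2,ζ), (2,η)}
These 15 distinct sets form the basis B.
Close under arbitrary unions to get τ_{X×Y}; counting gives |τ_{X×Y}| = 27.


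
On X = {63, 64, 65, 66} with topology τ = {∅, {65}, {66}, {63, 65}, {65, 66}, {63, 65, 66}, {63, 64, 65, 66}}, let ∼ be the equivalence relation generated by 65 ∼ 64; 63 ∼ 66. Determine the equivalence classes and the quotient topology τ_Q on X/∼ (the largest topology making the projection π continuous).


X/∼ = {[63=66], [64=65]}; |τ_Q| = 2.

Equivalence classes: [63=66], [64=65].
Quotient map π: X → X/∼ sends 63 ↦ [63=66], 64 ↦ [64=65], 65 ↦ [64=65], 66 ↦ [63=66].
For each subset V ⊆ X/∼, compute π^{-1}(V) ⊆ X and check whether π^{-1}(V) ∈ τ. V is open in τ_Q iff π^{-1}(V) ∈ τ.
  V = {}: π^{-1}(V) = ∅ ∈ τ ✓.
  V = {[63=66]}: π^{-1}(V) = {63, 66} ∉ τ ✗.
  V = {[64=65]}: π^{-1}(V) = {64, 65} ∉ τ ✗.
  V = {[63=66], [64=65]}: π^{-1}(V) = {63, 64, 65, 66} ∈ τ ✓.
Open sets in the quotient: τ_Q = {{}, {[63=66], [64=65]}} (2 elements).


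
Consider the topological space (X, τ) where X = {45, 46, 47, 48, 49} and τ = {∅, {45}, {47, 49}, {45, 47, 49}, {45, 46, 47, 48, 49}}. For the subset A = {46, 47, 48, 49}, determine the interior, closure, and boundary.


int(A) = {47, 49}, cl(A) = {46, 47, 48, 49}, ∂A = {46, 48}.

Closed sets in (X, τ) are complements of opens:
  closed(X, τ) = {∅, {46, 48}, {45, 46, 48}, {46, 47, 48, 49}, {45, 46, 47, 48, 49}}.
int(A) = ⋃ {U ∈ τ : U ⊆ A}. Opens contained in A: ∅, {47, 49}.
Taking the union of these: int(A) = {47, 49}.
cl(A) = ⋂ {C closed : A ⊆ C}. Closed sets containing A: {46, 47, 48, 49}, {45, 46, 47, 48, 49}.
Intersecting these: cl(A) = {46, 47, 48, 49}.
∂A = cl(A) ∖ int(A) = {46, 47, 48, 49} ∖ {47, 49} = {46, 48}.


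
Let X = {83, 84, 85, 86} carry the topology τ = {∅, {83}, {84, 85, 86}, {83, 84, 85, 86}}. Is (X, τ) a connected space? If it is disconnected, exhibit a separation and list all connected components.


(X, τ) is disconnected; components = [{83}, {84, 85, 86}].

Find clopen sets (U ∈ τ with X ∖ U ∈ τ):
  U = ∅, X ∖ U = {83, 84, 85, 86} — both open, so U is clopen.
  U = {83}, X ∖ U = {84, 85, 86} — both open, so U is clopen.
  U = {84, 85, 86}, X ∖ U = {83} — both open, so U is clopen.
  U = {83, 84, 85, 86}, X ∖ U = ∅ — both open, so U is clopen.
Nontrivial clopen(s) exist: e.g. {84, 85, 86}. So (X, τ) is disconnected.
Compute connected components by grouping points that agree on all clopens:
  component: {83}
  component: {84, 85, 86}


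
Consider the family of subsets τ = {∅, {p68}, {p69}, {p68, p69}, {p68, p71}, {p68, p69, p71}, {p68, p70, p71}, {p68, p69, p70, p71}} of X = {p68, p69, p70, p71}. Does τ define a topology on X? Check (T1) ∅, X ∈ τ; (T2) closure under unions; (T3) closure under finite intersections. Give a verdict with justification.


τ IS a topology on X.

Axiom (T1): ∅ ∈ τ? Yes; X ∈ τ? Yes.
Axiom (T2/T3): check pairwise unions and intersections of members of τ.
All pairwise intersections and unions checked — each lies in τ. Therefore τ satisfies (T1), (T2), (T3): it IS a topology on X.


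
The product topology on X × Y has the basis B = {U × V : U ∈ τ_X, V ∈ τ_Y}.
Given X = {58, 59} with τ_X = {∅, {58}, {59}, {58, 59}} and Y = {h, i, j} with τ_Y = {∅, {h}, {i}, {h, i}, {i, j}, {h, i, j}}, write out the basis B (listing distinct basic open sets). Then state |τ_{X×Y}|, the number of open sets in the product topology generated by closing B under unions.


Basis B = {∅ × ∅, {58} × {h}, {58} × {i}, {59} × {h}, {59} × {i}, {58} × {h, i}, {58, 59} × {h}, {58} × {i, j}, {58, 59} × {i}, {59} × {h, i}, {59} × {i, j}, {58} × {h, i, j}, {59} × {h, i, j}, {58, 59} × {h, i}, {58, 59} × {i, j}, {58, 59} × {h, i, j}}; |τ_{X×Y}| = 36.

Enumerate products U × V with U ∈ τ_X, V ∈ τ_Y (deduplicated):
  ∅ × ∅ = {} (∅)
  {58} × {h} = {(58,h)}
  {58} × {i} = {(58,i)}
  {59} × {h} = {(59,h)}
  {59} × {i} = {(59,i)}
  {58} × {h, i} = {(58,h), (58,i)}
  {58, 59} × {h} = {(58,h), (59,h)}
  {58} × {i, j} = {(58,i), (58,j)}
  {58, 59} × {i} = {(58,i), (59,i)}
  {59} × {h, i} = {(59,h), (59,i)}
  {59} × {i, j} = {(59,i), (59,j)}
  {58} × {h, i, j} = {(58,h), (58,i), (58,j)}
  {59} × {h, i, j} = {(59,h), (59,i), (59,j)}
  {58, 59} × {h, i} = {(58,h), (58,i), (59,h), (59,i)}
  {58, 59} × {i, j} = {(58,i), (58,j), (59,i), (59,j)}
  {58, 59} × {h, i, j} = {(58,h), (58,i), (58,j), (59,h), (59,i), (59,j)}
These 16 distinct sets form the basis B.
Close under arbitrary unions to get τ_{X×Y}; counting gives |τ_{X×Y}| = 36.


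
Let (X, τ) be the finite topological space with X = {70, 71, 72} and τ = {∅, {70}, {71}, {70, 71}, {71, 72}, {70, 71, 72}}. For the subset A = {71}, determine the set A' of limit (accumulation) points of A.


A' = {72}

For each x ∈ X, list the open sets U ∈ τ with x ∈ U, then check whether U ∩ (A ∖ {x}) ≠ ∅ for every such U.
  x = 70: open {70} ∋ x has {70} ∩ (A ∖ {70}) = ∅, so x is NOT a limit point.
  x = 71: open {71} ∋ x has {71} ∩ (A ∖ {71}) = ∅, so x is NOT a limit point.
  x = 72: opens ∋ x are {71, 72}, {70, 71, 72}; each meets A ∖ {72}, so x IS a limit point.
Collecting: A' = {72}.


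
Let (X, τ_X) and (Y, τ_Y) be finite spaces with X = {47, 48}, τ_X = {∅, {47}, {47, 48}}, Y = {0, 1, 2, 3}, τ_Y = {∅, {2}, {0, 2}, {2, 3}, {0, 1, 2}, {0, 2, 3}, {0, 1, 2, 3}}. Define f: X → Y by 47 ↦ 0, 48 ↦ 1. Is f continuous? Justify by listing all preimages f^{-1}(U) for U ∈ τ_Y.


f IS continuous.

Compute f^{-1}(U) for each U ∈ τ_Y:
  U = ∅: f^{-1}(U) = ∅ ∈ τ_X ✓.
  U = {2}: f^{-1}(U) = ∅ ∈ τ_X ✓.
  U = {0, 2}: f^{-1}(U) = {47} ∈ τ_X ✓.
  U = {2, 3}: f^{-1}(U) = ∅ ∈ τ_X ✓.
  U = {0, 1, 2}: f^{-1}(U) = {47, 48} ∈ τ_X ✓.
  U = {0, 2, 3}: f^{-1}(U) = {47} ∈ τ_X ✓.
  U = {0, 1, 2, 3}: f^{-1}(U) = {47, 48} ∈ τ_X ✓.
Every preimage lies in τ_X, so f IS continuous.


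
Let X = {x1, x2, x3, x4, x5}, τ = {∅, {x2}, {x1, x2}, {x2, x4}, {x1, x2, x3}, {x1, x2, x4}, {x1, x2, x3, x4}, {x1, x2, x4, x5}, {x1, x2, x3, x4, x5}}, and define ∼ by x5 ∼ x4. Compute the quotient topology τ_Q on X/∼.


X/∼ = {[x1], [x2], [x3], [x4=x5]}; |τ_Q| = 6.

Equivalence classes: [x1], [x2], [x3], [x4=x5].
Quotient map π: X → X/∼ sends x1 ↦ [x1], x2 ↦ [x2], x3 ↦ [x3], x4 ↦ [x4=x5], x5 ↦ [x4=x5].
For each subset V ⊆ X/∼, compute π^{-1}(V) ⊆ X and check whether π^{-1}(V) ∈ τ. V is open in τ_Q iff π^{-1}(V) ∈ τ.
  V = {}: π^{-1}(V) = ∅ ∈ τ ✓.
  V = {[x1]}: π^{-1}(V) = {x1} ∉ τ ✗.
  V = {[x2]}: π^{-1}(V) = {x2} ∈ τ ✓.
  V = {[x1], [x2]}: π^{-1}(V) = {x1, x2} ∈ τ ✓.
  V = {[x3]}: π^{-1}(V) = {x3} ∉ τ ✗.
  V = {[x1], [x3]}: π^{-1}(V) = {x1, x3} ∉ τ ✗.
  V = {[x2], [x3]}: π^{-1}(V) = {x2, x3} ∉ τ ✗.
  V = {[x1], [x2], [x3]}: π^{-1}(V) = {x1, x2, x3} ∈ τ ✓.
  V = {[x4=x5]}: π^{-1}(V) = {x4, x5} ∉ τ ✗.
  V = {[x1], [x4=x5]}: π^{-1}(V) = {x1, x4, x5} ∉ τ ✗.
  V = {[x2], [x4=x5]}: π^{-1}(V) = {x2, x4, x5} ∉ τ ✗.
  V = {[x1], [x2], [x4=x5]}: π^{-1}(V) = {x1, x2, x4, x5} ∈ τ ✓.
  V = {[x3], [x4=x5]}: π^{-1}(V) = {x3, x4, x5} ∉ τ ✗.
  V = {[x1], [x3], [x4=x5]}: π^{-1}(V) = {x1, x3, x4, x5} ∉ τ ✗.
  V = {[x2], [x3], [x4=x5]}: π^{-1}(V) = {x2, x3, x4, x5} ∉ τ ✗.
  V = {[x1], [x2], [x3], [x4=x5]}: π^{-1}(V) = {x1, x2, x3, x4, x5} ∈ τ ✓.
Open sets in the quotient: τ_Q = {{}, {[x2]}, {[x1], [x2]}, {[x1], [x2], [x3]}, {[x1], [x2], [x4=x5]}, {[x1], [x2], [x3], [x4=x5]}} (6 elements).


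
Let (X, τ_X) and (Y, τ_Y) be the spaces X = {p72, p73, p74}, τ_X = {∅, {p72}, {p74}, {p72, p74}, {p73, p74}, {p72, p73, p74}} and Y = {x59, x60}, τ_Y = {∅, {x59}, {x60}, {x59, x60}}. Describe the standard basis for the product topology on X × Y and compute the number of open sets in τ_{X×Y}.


Basis B = {∅ × ∅, {p72} × {x59}, {p72} × {x60}, {p74} × {x59}, {p74} × {x60}, {p72} × {x59, x60}, {p72, p74} × {x59}, {p72, p74} × {x60}, {p73, p74} × {x59}, {p73, p74} × {x60}, {p74} × {x59, x60}, {p72, p73, p74} × {x59}, {p72, p73, p74} × {x60}, {p72, p74} × {x59, x60}, {p73, p74} × {x59, x60}, {p72, p73, p74} × {x59, x60}}; |τ_{X×Y}| = 36.

Enumerate products U × V with U ∈ τ_X, V ∈ τ_Y (deduplicated):
  ∅ × ∅ = {} (∅)
  {p72} × {x59} = {(p72,x59)}
  {p72} × {x60} = {(p72,x60)}
  {p74} × {x59} = {(p74,x59)}
  {p74} × {x60} = {(p74,x60)}
  {p72} × {x59, x60} = {(p72,x59), (p72,x60)}
  {p72, p74} × {x59} = {(p72,x59), (p74,x59)}
  {p72, p74} × {x60} = {(p72,x60), (p74,x60)}
  {p73, p74} × {x59} = {(p73,x59), (p74,x59)}
  {p73, p74} × {x60} = {(p73,x60), (p74,x60)}
  {p74} × {x59, x60} = {(p74,x59), (p74,x60)}
  {p72, p73, p74} × {x59} = {(p72,x59), (p73,x59), (p74,x59)}
  {p72, p73, p74} × {x60} = {(p72,x60), (p73,x60), (p74,x60)}
  {p72, p74} × {x59, x60} = {(p72,x59), (p72,x60), (p74,x59), (p74,x60)}
  {p73, p74} × {x59, x60} = {(p73,x59), (p73,x60), (p74,x59), (p74,x60)}
  {p72, p73, p74} × {x59, x60} = {(p72,x59), (p72,x60), (p73,x59), (p73,x60), (p74,x59), (p74,x60)}
These 16 distinct sets form the basis B.
Close under arbitrary unions to get τ_{X×Y}; counting gives |τ_{X×Y}| = 36.


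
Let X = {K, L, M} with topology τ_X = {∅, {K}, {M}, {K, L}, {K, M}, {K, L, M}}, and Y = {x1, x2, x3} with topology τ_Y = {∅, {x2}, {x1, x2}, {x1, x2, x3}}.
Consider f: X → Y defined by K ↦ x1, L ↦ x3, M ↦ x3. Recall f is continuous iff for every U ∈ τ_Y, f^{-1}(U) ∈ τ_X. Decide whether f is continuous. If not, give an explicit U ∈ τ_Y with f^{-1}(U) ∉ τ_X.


f IS continuous.

Compute f^{-1}(U) for each U ∈ τ_Y:
  U = ∅: f^{-1}(U) = ∅ ∈ τ_X ✓.
  U = {x2}: f^{-1}(U) = ∅ ∈ τ_X ✓.
  U = {x1, x2}: f^{-1}(U) = {K} ∈ τ_X ✓.
  U = {x1, x2, x3}: f^{-1}(U) = {K, L, M} ∈ τ_X ✓.
Every preimage lies in τ_X, so f IS continuous.


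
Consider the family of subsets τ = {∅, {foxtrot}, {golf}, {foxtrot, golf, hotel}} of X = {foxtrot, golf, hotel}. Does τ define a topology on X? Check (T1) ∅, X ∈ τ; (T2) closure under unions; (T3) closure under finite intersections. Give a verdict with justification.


τ is NOT a topology on X.

Axiom (T1): ∅ ∈ τ? Yes; X ∈ τ? Yes.
Axiom (T2/T3): check pairwise unions and intersections of members of τ.
Counterexample for (T2): {foxtrot} ∪ {golf} = {foxtrot, golf} ∉ τ. Therefore τ is NOT a topology.


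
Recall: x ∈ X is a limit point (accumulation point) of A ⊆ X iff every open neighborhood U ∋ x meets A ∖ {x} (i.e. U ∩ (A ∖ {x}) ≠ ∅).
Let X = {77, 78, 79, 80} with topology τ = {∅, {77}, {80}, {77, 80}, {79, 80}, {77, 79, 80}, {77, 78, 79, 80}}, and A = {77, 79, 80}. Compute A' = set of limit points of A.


A' = {78, 79}

For each x ∈ X, list the open sets U ∈ τ with x ∈ U, then check whether U ∩ (A ∖ {x}) ≠ ∅ for every such U.
  x = 77: open {77} ∋ x has {77} ∩ (A ∖ {77}) = ∅, so x is NOT a limit point.
  x = 78: opens ∋ x are {77, 78, 79, 80}; each meets A ∖ {78}, so x IS a limit point.
  x = 79: opens ∋ x are {79, 80}, {77, 79, 80}, {77, 78, 79, 80}; each meets A ∖ {79}, so x IS a limit point.
  x = 80: open {80} ∋ x has {80} ∩ (A ∖ {80}) = ∅, so x is NOT a limit point.
Collecting: A' = {78, 79}.


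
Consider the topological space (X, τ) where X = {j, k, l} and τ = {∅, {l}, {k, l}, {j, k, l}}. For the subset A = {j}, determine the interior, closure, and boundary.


int(A) = ∅, cl(A) = {j}, ∂A = {j}.

Closed sets in (X, τ) are complements of opens:
  closed(X, τ) = {∅, {j}, {j, k}, {j, k, l}}.
int(A) = ⋃ {U ∈ τ : U ⊆ A}. Opens contained in A: ∅.
Taking the union of these: int(A) = ∅.
cl(A) = ⋂ {C closed : A ⊆ C}. Closed sets containing A: {j}, {j, k}, {j, k, l}.
Intersecting these: cl(A) = {j}.
∂A = cl(A) ∖ int(A) = {j} ∖ ∅ = {j}.


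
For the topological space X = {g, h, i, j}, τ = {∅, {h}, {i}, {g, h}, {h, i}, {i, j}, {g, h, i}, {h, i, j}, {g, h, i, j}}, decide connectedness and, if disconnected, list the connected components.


(X, τ) is disconnected; components = [{g, h}, {i, j}].

Find clopen sets (U ∈ τ with X ∖ U ∈ τ):
  U = ∅, X ∖ U = {g, h, i, j} — both open, so U is clopen.
  U = {g, h}, X ∖ U = {i, j} — both open, so U is clopen.
  U = {i, j}, X ∖ U = {g, h} — both open, so U is clopen.
  U = {g, h, i, j}, X ∖ U = ∅ — both open, so U is clopen.
Nontrivial clopen(s) exist: e.g. {i, j}. So (X, τ) is disconnected.
Compute connected components by grouping points that agree on all clopens:
  component: {g, h}
  component: {i, j}


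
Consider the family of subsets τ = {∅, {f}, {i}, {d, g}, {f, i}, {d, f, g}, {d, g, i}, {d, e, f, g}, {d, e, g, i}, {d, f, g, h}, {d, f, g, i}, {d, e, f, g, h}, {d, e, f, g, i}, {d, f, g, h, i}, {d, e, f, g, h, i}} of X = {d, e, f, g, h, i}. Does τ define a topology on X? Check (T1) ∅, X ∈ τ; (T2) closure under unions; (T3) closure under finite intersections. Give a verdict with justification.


τ is NOT a topology on X.

Axiom (T1): ∅ ∈ τ? Yes; X ∈ τ? Yes.
Axiom (T2/T3): check pairwise unions and intersections of members of τ.
Counterexample for (T3): {d, e, f, g} ∩ {d, e, g, i} = {d, e, g} ∉ τ. Therefore τ is NOT a topology.


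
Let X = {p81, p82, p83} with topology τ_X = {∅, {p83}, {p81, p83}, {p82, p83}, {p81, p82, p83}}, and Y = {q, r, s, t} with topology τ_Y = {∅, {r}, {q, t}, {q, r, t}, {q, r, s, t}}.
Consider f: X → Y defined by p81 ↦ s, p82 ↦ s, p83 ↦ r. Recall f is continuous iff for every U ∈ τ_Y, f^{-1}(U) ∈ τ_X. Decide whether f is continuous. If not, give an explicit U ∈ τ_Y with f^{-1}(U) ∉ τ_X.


f IS continuous.

Compute f^{-1}(U) for each U ∈ τ_Y:
  U = ∅: f^{-1}(U) = ∅ ∈ τ_X ✓.
  U = {r}: f^{-1}(U) = {p83} ∈ τ_X ✓.
  U = {q, t}: f^{-1}(U) = ∅ ∈ τ_X ✓.
  U = {q, r, t}: f^{-1}(U) = {p83} ∈ τ_X ✓.
  U = {q, r, s, t}: f^{-1}(U) = {p81, p82, p83} ∈ τ_X ✓.
Every preimage lies in τ_X, so f IS continuous.


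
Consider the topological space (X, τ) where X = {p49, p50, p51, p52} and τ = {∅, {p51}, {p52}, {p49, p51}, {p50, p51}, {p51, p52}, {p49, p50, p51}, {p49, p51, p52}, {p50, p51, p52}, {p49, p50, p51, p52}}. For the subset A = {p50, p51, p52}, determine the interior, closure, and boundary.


int(A) = {p50, p51, p52}, cl(A) = {p49, p50, p51, p52}, ∂A = {p49}.

Closed sets in (X, τ) are complements of opens:
  closed(X, τ) = {∅, {p49}, {p50}, {p52}, {p49, p50}, {p49, p52}, {p50, p52}, {p49, p50, p51}, {p49, p50, p52}, {p49, p50, p51, p52}}.
int(A) = ⋃ {U ∈ τ : U ⊆ A}. Opens contained in A: ∅, {p51}, {p52}, {p50, p51}, {p51, p52}, {p50, p51, p52}.
Taking the union of these: int(A) = {p50, p51, p52}.
cl(A) = ⋂ {C closed : A ⊆ C}. Closed sets containing A: {p49, p50, p51, p52}.
Intersecting these: cl(A) = {p49, p50, p51, p52}.
∂A = cl(A) ∖ int(A) = {p49, p50, p51, p52} ∖ {p50, p51, p52} = {p49}.


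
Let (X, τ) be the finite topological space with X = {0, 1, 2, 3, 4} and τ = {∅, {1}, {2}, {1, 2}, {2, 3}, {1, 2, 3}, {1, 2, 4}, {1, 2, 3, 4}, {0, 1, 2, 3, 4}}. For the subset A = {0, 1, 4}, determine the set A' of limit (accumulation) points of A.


A' = {0, 4}

For each x ∈ X, list the open sets U ∈ τ with x ∈ U, then check whether U ∩ (A ∖ {x}) ≠ ∅ for every such U.
  x = 0: opens ∋ x are {0, 1, 2, 3, 4}; each meets A ∖ {0}, so x IS a limit point.
  x = 1: open {1} ∋ x has {1} ∩ (A ∖ {1}) = ∅, so x is NOT a limit point.
  x = 2: open {2} ∋ x has {2} ∩ (A ∖ {2}) = ∅, so x is NOT a limit point.
  x = 3: open {2, 3} ∋ x has {2, 3} ∩ (A ∖ {3}) = ∅, so x is NOT a limit point.
  x = 4: opens ∋ x are {1, 2, 4}, {1, 2, 3, 4}, {0, 1, 2, 3, 4}; each meets A ∖ {4}, so x IS a limit point.
Collecting: A' = {0, 4}.
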